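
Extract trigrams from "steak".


Word: "steak" (length 5)
Number of trigrams = 5 - 3 + 1 = 3
  Position 0: "ste"
  Position 1: "tea"
  Position 2: "eak"
Trigrams = "ste", "tea", "eak"


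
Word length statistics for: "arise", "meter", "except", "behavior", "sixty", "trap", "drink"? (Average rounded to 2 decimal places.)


Lengths: "arise"=5, "meter"=5, "except"=6, "behavior"=8, "sixty"=5, "trap"=4, "drink"=5
Sum = 38, Count = 7
Average = 38/7 = 5.43
= avg=5.43, min=4, max=8


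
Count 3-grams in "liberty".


Word: "liberty" (length 7)
Number of 3-grams = length - 3 + 1 = 7 - 3 + 1
= 5


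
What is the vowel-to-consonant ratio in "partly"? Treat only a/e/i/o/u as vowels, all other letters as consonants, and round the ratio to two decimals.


Word: "partly"
Vowels (a,e,i,o,u): 1
Consonants: 5
Ratio = 1/5
= 0.20


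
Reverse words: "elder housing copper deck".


Original: "elder housing copper deck"
Words (1..n): elder | housing | copper | deck
Reversed (n..1): deck | copper | housing | elder
Result = "deck copper housing elder"


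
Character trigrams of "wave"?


Word: "wave" (length 4)
Number of trigrams = 4 - 3 + 1 = 2
  Position 0: "wav"
  Position 1: "ave"
Trigrams = "wav", "ave"


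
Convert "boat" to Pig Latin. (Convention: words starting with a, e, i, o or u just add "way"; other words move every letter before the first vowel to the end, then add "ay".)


Word: "boat"
Starts with consonant(s) → move to end, add 'ay'
Consonant cluster: "b"
Pig Latin = "oatbay"


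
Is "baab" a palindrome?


Word: "baab"
Reversed: "baab"
Forward == Backward? baab == baab
Palindrome = Yes


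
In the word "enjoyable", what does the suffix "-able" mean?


Suffix: -able
Example: enjoyable = enjoy + -able
Meaning = capable of


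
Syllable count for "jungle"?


Word: "jungle"
Syllable breakdown: jun | gle
Counting: 2 parts
= 2 syllables


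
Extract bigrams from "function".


Word: "function" (length 8)
Number of bigrams = 8 - 2 + 1 = 7
  Position 0: "fu"
  Position 1: "un"
  Position 2: "nc"
  Position 3: "ct"
  Position 4: "ti"
  Position 5: "io"
  Position 6: "on"
Bigrams = "fu", "un", "nc", "ct", "ti", "io", "on"


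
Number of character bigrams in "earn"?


Word: "earn" (length 4)
Number of 2-grams = length - 2 + 1 = 4 - 2 + 1
= 3


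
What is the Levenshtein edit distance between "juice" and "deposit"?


Word 1: "juice" (length 5)
Word 2: "deposit" (length 7)
One optimal edit sequence (insert/delete/substitute each cost 1):
  1. insert 'd'  (+1)
  2. insert 'e'  (+1)
  3. substitute 'j' -> 'p'  (+1)
  4. substitute 'u' -> 'o'  (+1)
  5. substitute 'i' -> 's'  (+1)
  6. substitute 'c' -> 'i'  (+1)
  7. substitute 'e' -> 't'  (+1)
Total edit operations: 7
Edit distance = 7


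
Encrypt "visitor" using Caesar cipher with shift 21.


Word: "visitor"
Shift: 21
Each letter → (letter + shift) mod 26:
  'v' (21) + 21 = 16 → 'q'
  'i' (8) + 21 = 3 → 'd'
  's' (18) + 21 = 13 → 'n'
  'i' (8) + 21 = 3 → 'd'
  't' (19) + 21 = 14 → 'o'
  'o' (14) + 21 = 9 → 'j'
  'r' (17) + 21 = 12 → 'm'
Result = "qdndojm"


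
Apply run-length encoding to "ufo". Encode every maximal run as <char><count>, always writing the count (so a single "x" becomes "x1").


String: "ufo"
Scanning for consecutive runs:
  'u' x 1
  'f' x 1
  'o' x 1
RLE = "u1f1o1"


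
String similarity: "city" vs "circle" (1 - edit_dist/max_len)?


Word 1: "city" (length 4)
Word 2: "circle" (length 6)
One optimal edit sequence:
  1. keep 'c'
  2. keep 'i'
  3. insert 'r'  (+1)
  4. insert 'c'  (+1)
  5. substitute 't' -> 'l'  (+1)
  6. substitute 'y' -> 'e'  (+1)
Edit distance = 4
Max length = max(4, 6) = 6
Similarity = 1 - 4/6
= 0.3333


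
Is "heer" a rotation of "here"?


Word: "here", Candidate: "heer"
Method: check if candidate is substring of word+word
"herehere" contains "heer"? No
Is rotation = No


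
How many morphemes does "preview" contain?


Word: "preview"
Morphemes: pre- + view
Each morpheme carries meaning
= 2 morphemes


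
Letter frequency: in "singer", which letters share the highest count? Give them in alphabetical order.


Word: "singer"
Letter counts:
  'e': 1
  'g': 1
  'i': 1
  'n': 1
  'r': 1
  's': 1
Maximum count = 1
Most frequent = 'e', 'g', 'i', 'n', 'r', 's' (1 time each)


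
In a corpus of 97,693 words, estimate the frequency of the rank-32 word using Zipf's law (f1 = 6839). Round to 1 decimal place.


Zipf's law: f(r) = f(1) / r
f(1) = 6839
f(32) = 6839 / 32
= 213.7 occurrences


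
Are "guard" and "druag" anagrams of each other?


Word 1: "guard" → sorted: adgru
Word 2: "druag" → sorted: adgru
Same letters? adgru == adgru
Anagram = Yes


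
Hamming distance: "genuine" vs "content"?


Comparing character by character (same length = 7):
  Pos 0: 'g' vs 'c' !=
  Pos 1: 'e' vs 'o' !=
  Pos 2: 'n' vs 'n' =
  Pos 3: 'u' vs 't' !=
  Pos 4: 'i' vs 'e' !=
  Pos 5: 'n' vs 'n' =
  Pos 6: 'e' vs 't' !=
Hamming distance = 5


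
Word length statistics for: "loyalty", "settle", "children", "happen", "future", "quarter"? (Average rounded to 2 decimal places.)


Lengths: "loyalty"=7, "settle"=6, "children"=8, "happen"=6, "future"=6, "quarter"=7
Sum = 40, Count = 6
Average = 40/6 = 6.67
= avg=6.67, min=6, max=8


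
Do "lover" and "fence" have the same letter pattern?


Pattern of "lover": [0, 1, 2, 3, 4]
Pattern of "fence": [0, 1, 2, 3, 1]
Patterns do not match
Same pattern = No


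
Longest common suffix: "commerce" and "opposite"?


Word 1: "commerce"
Word 2: "opposite"
Comparing from end:
  Pos -1: 'e' == 'e'
  Pos -2: 'c' != 't' (stop)
LCS = "e" (length 1)


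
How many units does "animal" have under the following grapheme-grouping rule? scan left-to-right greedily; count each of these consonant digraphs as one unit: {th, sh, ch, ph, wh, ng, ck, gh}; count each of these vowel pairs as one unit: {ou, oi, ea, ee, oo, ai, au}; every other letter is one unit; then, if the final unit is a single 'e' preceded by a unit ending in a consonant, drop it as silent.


Word: "animal" (6 letters)
Left-to-right scan:
  1. 'a' (letter)
  2. 'n' (letter)
  3. 'i' (letter)
  4. 'm' (letter)
  5. 'a' (letter)
  6. 'l' (letter)
Units from scan: 6
Sound units = 6 units


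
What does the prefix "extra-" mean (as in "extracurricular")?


Prefix: extra-
As in: extracurricular -> extra- + curricular
Meaning = beyond


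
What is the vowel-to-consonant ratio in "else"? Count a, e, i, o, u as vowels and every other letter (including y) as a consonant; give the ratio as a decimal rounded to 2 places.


Word: "else"
Vowels (a,e,i,o,u): 2
Consonants: 2
Ratio = 2/2
= 1.00


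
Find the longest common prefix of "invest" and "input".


Word 1: "invest"
Word 2: "input"
Comparing from start:
  Pos 0: 'i' == 'i'
  Pos 1: 'n' == 'n'
  Pos 2: 'v' != 'p' (stop)
LCP = "in" (length 2)


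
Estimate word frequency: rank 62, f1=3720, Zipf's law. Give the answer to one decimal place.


Zipf's law: f(r) = f(1) / r
f(1) = 3720
f(62) = 3720 / 62
= 60.0 occurrences


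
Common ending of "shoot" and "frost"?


Word 1: "shoot"
Word 2: "frost"
Comparing from end:
  Pos -1: 't' == 't'
  Pos -2: 'o' != 's' (stop)
LCS = "t" (length 1)


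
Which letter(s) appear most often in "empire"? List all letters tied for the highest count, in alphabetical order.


Word: "empire"
Letter counts:
  'e': 2
  'i': 1
  'm': 1
  'p': 1
  'r': 1
Maximum count = 2
Most frequent = 'e' (2 times each)


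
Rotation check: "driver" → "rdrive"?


Word: "driver", Candidate: "rdrive"
Method: check if candidate is substring of word+word
"driverdriver" contains "rdrive"? Yes
Is rotation = Yes


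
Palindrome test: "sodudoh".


Word: "sodudoh"
Reversed: "hodudos"
Forward == Backward? sodudoh != hodudos
Palindrome = No


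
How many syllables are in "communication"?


Word: "communication"
Syllable breakdown: com-mu-ni-ca-tion
Counting: 5 parts
= 5 syllables


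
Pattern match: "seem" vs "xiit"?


Pattern of "seem": [0, 1, 1, 2]
Pattern of "xiit": [0, 1, 1, 2]
Patterns match
Same pattern = Yes


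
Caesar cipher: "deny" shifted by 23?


Word: "deny"
Shift: 23
Each letter → (letter + shift) mod 26:
  'd' (3) + 23 = 0 → 'a'
  'e' (4) + 23 = 1 → 'b'
  'n' (13) + 23 = 10 → 'k'
  'y' (24) + 23 = 21 → 'v'
Result = "abkv"


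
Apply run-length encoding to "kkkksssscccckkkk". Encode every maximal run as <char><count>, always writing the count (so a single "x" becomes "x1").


String: "kkkksssscccckkkk"
Scanning for consecutive runs:
  'k' x 4
  's' x 4
  'c' x 4
  'k' x 4
RLE = "k4s4c4k4"


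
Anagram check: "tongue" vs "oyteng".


Word 1: "tongue" → sorted: egnotu
Word 2: "oyteng" → sorted: egnoty
Same letters? egnotu != egnoty
Anagram = No


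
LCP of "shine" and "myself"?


Word 1: "shine"
Word 2: "myself"
Comparing from start:
  Pos 0: 's' != 'm' (stop)
LCP = "" (length 0)


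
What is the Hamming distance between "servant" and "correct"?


Comparing character by character (same length = 7):
  Pos 0: 's' vs 'c' !=
  Pos 1: 'e' vs 'o' !=
  Pos 2: 'r' vs 'r' =
  Pos 3: 'v' vs 'r' !=
  Pos 4: 'a' vs 'e' !=
  Pos 5: 'n' vs 'c' !=
  Pos 6: 't' vs 't' =
Hamming distance = 5


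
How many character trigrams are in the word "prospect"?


Word: "prospect" (length 8)
Number of 3-grams = length - 3 + 1 = 8 - 3 + 1
= 6


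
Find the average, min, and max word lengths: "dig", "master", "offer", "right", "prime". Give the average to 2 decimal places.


Lengths: "dig"=3, "master"=6, "offer"=5, "right"=5, "prime"=5
Sum = 24, Count = 5
Average = 24/5 = 4.80
= avg=4.80, min=3, max=6


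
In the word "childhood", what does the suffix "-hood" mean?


Suffix: -hood
Example: childhood = child + -hood
Meaning = state / condition


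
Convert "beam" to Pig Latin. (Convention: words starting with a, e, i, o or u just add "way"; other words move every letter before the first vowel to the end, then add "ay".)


Word: "beam"
Starts with consonant(s) → move to end, add 'ay'
Consonant cluster: "b"
Pig Latin = "eambay"


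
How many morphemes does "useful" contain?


Word: "useful"
Morphemes: use + -ful
Each morpheme carries meaning
= 2 morphemes


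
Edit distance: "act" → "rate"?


Word 1: "act" (length 3)
Word 2: "rate" (length 4)
One optimal edit sequence (insert/delete/substitute each cost 1):
  1. insert 'r'  (+1)
  2. keep 'a'
  3. substitute 'c' -> 't'  (+1)
  4. substitute 't' -> 'e'  (+1)
Total edit operations: 3
Edit distance = 3


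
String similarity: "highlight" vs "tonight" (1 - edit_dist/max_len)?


Word 1: "highlight" (length 9)
Word 2: "tonight" (length 7)
One optimal edit sequence:
  1. delete 'h'  (+1)
  2. delete 'i'  (+1)
  3. substitute 'g' -> 't'  (+1)
  4. substitute 'h' -> 'o'  (+1)
  5. substitute 'l' -> 'n'  (+1)
  6. keep 'i'
  7. keep 'g'
  8. keep 'h'
  9. keep 't'
Edit distance = 5
Max length = max(9, 7) = 9
Similarity = 1 - 5/9
= 0.4444


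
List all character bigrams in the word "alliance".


Word: "alliance" (length 8)
Number of bigrams = 8 - 2 + 1 = 7
  Position 0: "al"
  Position 1: "ll"
  Position 2: "li"
  Position 3: "ia"
  Position 4: "an"
  Position 5: "nc"
  Position 6: "ce"
Bigrams = "al", "ll", "li", "ia", "an", "nc", "ce"


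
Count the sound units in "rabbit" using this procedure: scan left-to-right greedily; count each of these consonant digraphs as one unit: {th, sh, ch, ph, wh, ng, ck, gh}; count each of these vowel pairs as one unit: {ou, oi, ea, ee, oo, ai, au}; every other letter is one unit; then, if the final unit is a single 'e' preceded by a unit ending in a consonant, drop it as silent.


Word: "rabbit" (6 letters)
Left-to-right scan:
  [1] 'r' (letter)
  [2] 'a' (letter)
  [3] 'b' (letter)
  [4] 'b' (letter)
  [5] 'i' (letter)
  [6] 't' (letter)
Units from scan: 6
Sound units = 6 units


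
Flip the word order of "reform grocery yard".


Original: "reform grocery yard"
Words (1..n): reform | grocery | yard
Reversed (n..1): yard | grocery | reform
Result = "yard grocery reform"


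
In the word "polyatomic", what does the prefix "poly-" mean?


Prefix: poly-
Example: polyatomic = poly- + atomic
Meaning = many


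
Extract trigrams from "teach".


Word: "teach" (length 5)
Number of trigrams = 5 - 3 + 1 = 3
  Position 0: "tea"
  Position 1: "eac"
  Position 2: "ach"
Trigrams = "tea", "eac", "ach"


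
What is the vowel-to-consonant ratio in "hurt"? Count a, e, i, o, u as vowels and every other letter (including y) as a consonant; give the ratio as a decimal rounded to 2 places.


Word: "hurt"
Vowels (a,e,i,o,u): 1
Consonants: 3
Ratio = 1/3
= 0.33


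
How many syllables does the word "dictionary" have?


Word: "dictionary"
Syllable breakdown: dic · tion · ar · y
Counting: 4 parts
= 4 syllables


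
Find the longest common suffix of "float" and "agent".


Word 1: "float"
Word 2: "agent"
Comparing from end:
  Pos -1: 't' == 't'
  Pos -2: 'a' != 'n' (stop)
LCS = "t" (length 1)


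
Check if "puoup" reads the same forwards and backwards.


Word: "puoup"
Reversed: "puoup"
Forward == Backward? puoup == puoup
Palindrome = Yes


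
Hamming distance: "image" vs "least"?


Comparing character by character (same length = 5):
  Pos 0: 'i' vs 'l' !=
  Pos 1: 'm' vs 'e' !=
  Pos 2: 'a' vs 'a' =
  Pos 3: 'g' vs 's' !=
  Pos 4: 'e' vs 't' !=
Hamming distance = 4


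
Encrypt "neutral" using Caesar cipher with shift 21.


Word: "neutral"
Shift: 21
Each letter → (letter + shift) mod 26:
  'n' (13) + 21 = 8 → 'i'
  'e' (4) + 21 = 25 → 'z'
  'u' (20) + 21 = 15 → 'p'
  't' (19) + 21 = 14 → 'o'
  'r' (17) + 21 = 12 → 'm'
  'a' (0) + 21 = 21 → 'v'
  'l' (11) + 21 = 6 → 'g'
Result = "izpomvg"


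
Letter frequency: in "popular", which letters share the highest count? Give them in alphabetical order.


Word: "popular"
Letter counts:
  'a': 1
  'l': 1
  'o': 1
  'p': 2
  'r': 1
  'u': 1
Maximum count = 2
Most frequent = 'p' (2 times each)


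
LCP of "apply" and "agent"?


Word 1: "apply"
Word 2: "agent"
Comparing from start:
  Pos 0: 'a' == 'a'
  Pos 1: 'p' != 'g' (stop)
LCP = "a" (length 1)


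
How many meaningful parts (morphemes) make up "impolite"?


Word: "impolite"
Morphemes: im- | polite
Each morpheme carries meaning
= 2 morphemes


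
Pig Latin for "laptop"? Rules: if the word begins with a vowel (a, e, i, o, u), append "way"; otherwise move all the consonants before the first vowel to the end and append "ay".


Word: "laptop"
Starts with consonant(s) → move to end, add 'ay'
Consonant cluster: "l"
Pig Latin = "aptoplay"


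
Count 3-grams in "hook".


Word: "hook" (length 4)
Number of 3-grams = length - 3 + 1 = 4 - 3 + 1
= 2


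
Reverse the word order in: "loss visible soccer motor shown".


Original: "loss visible soccer motor shown"
Words (1..n): loss | visible | soccer | motor | shown
Reversed (n..1): shown | motor | soccer | visible | loss
Result = "shown motor soccer visible loss"


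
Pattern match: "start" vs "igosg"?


Pattern of "start": [0, 1, 2, 3, 1]
Pattern of "igosg": [0, 1, 2, 3, 1]
Patterns match
Same pattern = Yes


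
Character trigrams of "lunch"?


Word: "lunch" (length 5)
Number of trigrams = 5 - 3 + 1 = 3
  Position 0: "lun"
  Position 1: "unc"
  Position 2: "nch"
Trigrams = "lun", "unc", "nch"


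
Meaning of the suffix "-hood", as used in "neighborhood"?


Suffix: -hood
As in: neighborhood -> neighbor + -hood
Meaning = state / condition


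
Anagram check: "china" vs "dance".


Word 1: "china" → sorted: achin
Word 2: "dance" → sorted: acden
Same letters? achin != acden
Anagram = No


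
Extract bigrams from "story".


Word: "story" (length 5)
Number of bigrams = 5 - 2 + 1 = 4
  Position 0: "st"
  Position 1: "to"
  Position 2: "or"
  Position 3: "ry"
Bigrams = "st", "to", "or", "ry"


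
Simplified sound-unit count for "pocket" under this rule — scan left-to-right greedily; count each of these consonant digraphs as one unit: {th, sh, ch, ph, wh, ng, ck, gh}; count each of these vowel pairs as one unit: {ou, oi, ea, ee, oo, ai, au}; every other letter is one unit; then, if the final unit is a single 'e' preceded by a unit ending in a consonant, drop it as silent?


Word: "pocket" (6 letters)
Left-to-right scan:
  (1) 'p' (letter)
  (2) 'o' (letter)
  (3) 'ck' (digraph)
  (4) 'e' (letter)
  (5) 't' (letter)
Units from scan: 5
Sound units = 5 units


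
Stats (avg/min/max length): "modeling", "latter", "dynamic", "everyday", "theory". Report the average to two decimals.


Lengths: "modeling"=8, "latter"=6, "dynamic"=7, "everyday"=8, "theory"=6
Sum = 35, Count = 5
Average = 35/5 = 7.00
= avg=7.00, min=6, max=8


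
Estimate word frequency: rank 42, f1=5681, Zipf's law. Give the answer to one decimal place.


Zipf's law: f(r) = f(1) / r
f(1) = 5681
f(42) = 5681 / 42
= 135.3 occurrences


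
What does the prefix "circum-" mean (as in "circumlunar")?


Prefix: circum-
Example: circumlunar = circum- + lunar
Meaning = around


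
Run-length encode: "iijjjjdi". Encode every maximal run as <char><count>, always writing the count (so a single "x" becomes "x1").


String: "iijjjjdi"
Scanning for consecutive runs:
  'i' x 2
  'j' x 4
  'd' x 1
  'i' x 1
RLE = "i2j4d1i1"


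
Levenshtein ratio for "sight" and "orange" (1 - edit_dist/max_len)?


Word 1: "sight" (length 5)
Word 2: "orange" (length 6)
One optimal edit sequence:
  1. insert 'o'  (+1)
  2. substitute 's' -> 'r'  (+1)
  3. substitute 'i' -> 'a'  (+1)
  4. substitute 'g' -> 'n'  (+1)
  5. substitute 'h' -> 'g'  (+1)
  6. substitute 't' -> 'e'  (+1)
Edit distance = 6
Max length = max(5, 6) = 6
Similarity = 1 - 6/6
= 0.0000


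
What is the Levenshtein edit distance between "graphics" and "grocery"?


Word 1: "graphics" (length 8)
Word 2: "grocery" (length 7)
One optimal edit sequence (insert/delete/substitute each cost 1):
  1. keep 'g'
  2. keep 'r'
  3. delete 'a'  (+1)
  4. substitute 'p' -> 'o'  (+1)
  5. substitute 'h' -> 'c'  (+1)
  6. substitute 'i' -> 'e'  (+1)
  7. substitute 'c' -> 'r'  (+1)
  8. substitute 's' -> 'y'  (+1)
Total edit operations: 6
Edit distance = 6


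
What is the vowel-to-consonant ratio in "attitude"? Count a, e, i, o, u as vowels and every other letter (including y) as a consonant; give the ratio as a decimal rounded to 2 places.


Word: "attitude"
Vowels (a,e,i,o,u): 4
Consonants: 4
Ratio = 4/4
= 1.00


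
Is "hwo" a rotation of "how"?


Word: "how", Candidate: "hwo"
Method: check if candidate is substring of word+word
"howhow" contains "hwo"? No
Is rotation = No


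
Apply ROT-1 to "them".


Word: "them"
Shift: 1
Each letter → (letter + shift) mod 26:
  't' (19) + 1 = 20 → 'u'
  'h' (7) + 1 = 8 → 'i'
  'e' (4) + 1 = 5 → 'f'
  'm' (12) + 1 = 13 → 'n'
Result = "uifn"


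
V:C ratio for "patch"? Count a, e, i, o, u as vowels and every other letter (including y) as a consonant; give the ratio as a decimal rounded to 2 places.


Word: "patch"
Vowels (a,e,i,o,u): 1
Consonants: 4
Ratio = 1/4
= 0.25


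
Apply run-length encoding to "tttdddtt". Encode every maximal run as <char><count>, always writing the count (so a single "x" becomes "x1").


String: "tttdddtt"
Scanning for consecutive runs:
  't' x 3
  'd' x 3
  't' x 2
RLE = "t3d3t2"


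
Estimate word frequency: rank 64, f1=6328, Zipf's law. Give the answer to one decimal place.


Zipf's law: f(r) = f(1) / r
f(1) = 6328
f(64) = 6328 / 64
= 98.9 occurrences


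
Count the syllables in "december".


Word: "december"
Syllable breakdown: de | cem | ber
Counting: 3 parts
= 3 syllables


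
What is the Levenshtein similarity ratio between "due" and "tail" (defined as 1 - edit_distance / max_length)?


Word 1: "due" (length 3)
Word 2: "tail" (length 4)
One optimal edit sequence:
  1. insert 't'  (+1)
  2. substitute 'd' -> 'a'  (+1)
  3. substitute 'u' -> 'i'  (+1)
  4. substitute 'e' -> 'l'  (+1)
Edit distance = 4
Max length = max(3, 4) = 4
Similarity = 1 - 4/4
= 0.0000


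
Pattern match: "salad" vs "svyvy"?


Pattern of "salad": [0, 1, 2, 1, 3]
Pattern of "svyvy": [0, 1, 2, 1, 2]
Patterns do not match
Same pattern = No


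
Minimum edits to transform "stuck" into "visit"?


Word 1: "stuck" (length 5)
Word 2: "visit" (length 5)
One optimal edit sequence (insert/delete/substitute each cost 1):
  1. substitute 's' -> 'v'  (+1)
  2. substitute 't' -> 'i'  (+1)
  3. substitute 'u' -> 's'  (+1)
  4. substitute 'c' -> 'i'  (+1)
  5. substitute 'k' -> 't'  (+1)
Total edit operations: 5
Edit distance = 5


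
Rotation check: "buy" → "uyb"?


Word: "buy", Candidate: "uyb"
Method: check if candidate is substring of word+word
"buybuy" contains "uyb"? Yes
Is rotation = Yes


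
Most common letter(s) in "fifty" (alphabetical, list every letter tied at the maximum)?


Word: "fifty"
Letter counts:
  'f': 2
  'i': 1
  't': 1
  'y': 1
Maximum count = 2
Most frequent = 'f' (2 times each)


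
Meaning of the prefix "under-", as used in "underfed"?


Prefix: under-
Example: underfed = under- + fed
Meaning = insufficient


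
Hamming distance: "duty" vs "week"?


Comparing character by character (same length = 4):
  Pos 0: 'd' vs 'w' !=
  Pos 1: 'u' vs 'e' !=
  Pos 2: 't' vs 'e' !=
  Pos 3: 'y' vs 'k' !=
Hamming distance = 4


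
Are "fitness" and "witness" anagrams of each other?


Word 1: "fitness" → sorted: efinsst
Word 2: "witness" → sorted: einsstw
Same letters? efinsst != einsstw
Anagram = No


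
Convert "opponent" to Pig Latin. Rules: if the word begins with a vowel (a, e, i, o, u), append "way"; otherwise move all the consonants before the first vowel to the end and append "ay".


Word: "opponent"
Starts with vowel → add 'way'
Pig Latin = "opponentway"


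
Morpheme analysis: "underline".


Word: "underline"
Morphemes: under- + line
Each morpheme carries meaning
= 2 morphemes


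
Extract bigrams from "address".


Word: "address" (length 7)
Number of bigrams = 7 - 2 + 1 = 6
  Position 0: "ad"
  Position 1: "dd"
  Position 2: "dr"
  Position 3: "re"
  Position 4: "es"
  Position 5: "ss"
Bigrams = "ad", "dd", "dr", "re", "es", "ss"


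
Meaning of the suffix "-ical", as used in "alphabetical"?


Suffix: -ical
Example: alphabetical (alphabet + -ical)
Meaning = relating to


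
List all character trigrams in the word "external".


Word: "external" (length 8)
Number of trigrams = 8 - 3 + 1 = 6
  Position 0: "ext"
  Position 1: "xte"
  Position 2: "ter"
  Position 3: "ern"
  Position 4: "rna"
  Position 5: "nal"
Trigrams = "ext", "xte", "ter", "ern", "rna", "nal"


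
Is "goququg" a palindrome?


Word: "goququg"
Reversed: "guquqog"
Forward == Backward? goququg != guquqog
Palindrome = No


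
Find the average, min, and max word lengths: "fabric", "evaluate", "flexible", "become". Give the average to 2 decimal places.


Lengths: "fabric"=6, "evaluate"=8, "flexible"=8, "become"=6
Sum = 28, Count = 4
Average = 28/4 = 7.00
= avg=7.00, min=6, max=8


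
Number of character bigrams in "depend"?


Word: "depend" (length 6)
Number of 2-grams = length - 2 + 1 = 6 - 2 + 1
= 5


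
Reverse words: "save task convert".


Original: "save task convert"
Words (1..n): save | task | convert
Reversed (n..1): convert | task | save
Result = "convert task save"


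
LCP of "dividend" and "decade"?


Word 1: "dividend"
Word 2: "decade"
Comparing from start:
  Pos 0: 'd' == 'd'
  Pos 1: 'i' != 'e' (stop)
LCP = "d" (length 1)


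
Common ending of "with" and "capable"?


Word 1: "with"
Word 2: "capable"
Comparing from end:
  Pos -1: 'h' != 'e' (stop)
LCS = "" (length 0)


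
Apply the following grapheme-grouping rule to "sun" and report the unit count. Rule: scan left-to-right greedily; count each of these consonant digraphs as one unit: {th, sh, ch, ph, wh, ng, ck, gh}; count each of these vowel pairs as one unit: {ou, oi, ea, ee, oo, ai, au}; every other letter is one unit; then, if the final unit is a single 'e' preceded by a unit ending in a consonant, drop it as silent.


Word: "sun" (3 letters)
Left-to-right scan:
  [1] 's' (letter)
  [2] 'u' (letter)
  [3] 'n' (letter)
Units from scan: 3
Sound units = 3 units


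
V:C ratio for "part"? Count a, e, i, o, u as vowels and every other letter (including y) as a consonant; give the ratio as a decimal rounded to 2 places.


Word: "part"
Vowels (a,e,i,o,u): 1
Consonants: 3
Ratio = 1/3
= 0.33


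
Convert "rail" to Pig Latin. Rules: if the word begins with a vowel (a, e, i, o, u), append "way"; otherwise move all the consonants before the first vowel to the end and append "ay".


Word: "rail"
Starts with consonant(s) → move to end, add 'ay'
Consonant cluster: "r"
Pig Latin = "ailray"


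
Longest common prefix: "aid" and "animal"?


Word 1: "aid"
Word 2: "animal"
Comparing from start:
  Pos 0: 'a' == 'a'
  Pos 1: 'i' != 'n' (stop)
LCP = "a" (length 1)


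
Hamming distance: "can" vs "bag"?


Comparing character by character (same length = 3):
  Pos 0: 'c' vs 'b' !=
  Pos 1: 'a' vs 'a' =
  Pos 2: 'n' vs 'g' !=
Hamming distance = 2


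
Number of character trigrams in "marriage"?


Word: "marriage" (length 8)
Number of 3-grams = length - 3 + 1 = 8 - 3 + 1
= 6


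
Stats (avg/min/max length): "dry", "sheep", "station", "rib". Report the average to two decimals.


Lengths: "dry"=3, "sheep"=5, "station"=7, "rib"=3
Sum = 18, Count = 4
Average = 18/4 = 4.50
= avg=4.50, min=3, max=7


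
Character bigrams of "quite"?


Word: "quite" (length 5)
Number of bigrams = 5 - 2 + 1 = 4
  Position 0: "qu"
  Position 1: "ui"
  Position 2: "it"
  Position 3: "te"
Bigrams = "qu", "ui", "it", "te"


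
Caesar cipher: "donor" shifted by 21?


Word: "donor"
Shift: 21
Each letter → (letter + shift) mod 26:
  'd' (3) + 21 = 24 → 'y'
  'o' (14) + 21 = 9 → 'j'
  'n' (13) + 21 = 8 → 'i'
  'o' (14) + 21 = 9 → 'j'
  'r' (17) + 21 = 12 → 'm'
Result = "yjijm"


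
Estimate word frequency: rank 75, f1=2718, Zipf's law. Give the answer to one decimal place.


Zipf's law: f(r) = f(1) / r
f(1) = 2718
f(75) = 2718 / 75
= 36.2 occurrences


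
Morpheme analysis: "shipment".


Word: "shipment"
Morphemes: ship + -ment
Each morpheme carries meaning
= 2 morphemes


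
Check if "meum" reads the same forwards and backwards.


Word: "meum"
Reversed: "muem"
Forward == Backward? meum != muem
Palindrome = No


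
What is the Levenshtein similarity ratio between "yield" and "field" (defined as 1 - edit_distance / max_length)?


Word 1: "yield" (length 5)
Word 2: "field" (length 5)
One optimal edit sequence:
  1. substitute 'y' -> 'f'  (+1)
  2. keep 'i'
  3. keep 'e'
  4. keep 'l'
  5. keep 'd'
Edit distance = 1
Max length = max(5, 5) = 5
Similarity = 1 - 1/5
= 0.8000


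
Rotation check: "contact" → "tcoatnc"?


Word: "contact", Candidate: "tcoatnc"
Method: check if candidate is substring of word+word
"contactcontact" contains "tcoatnc"? No
Is rotation = No


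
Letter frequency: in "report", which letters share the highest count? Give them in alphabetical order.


Word: "report"
Letter counts:
  'e': 1
  'o': 1
  'p': 1
  'r': 2
  't': 1
Maximum count = 2
Most frequent = 'r' (2 times each)


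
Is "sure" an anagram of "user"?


Word 1: "user" → sorted: ersu
Word 2: "sure" → sorted: ersu
Same letters? ersu == ersu
Anagram = Yes


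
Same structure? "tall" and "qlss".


Pattern of "tall": [0, 1, 2, 2]
Pattern of "qlss": [0, 1, 2, 2]
Patterns match
Same pattern = Yes


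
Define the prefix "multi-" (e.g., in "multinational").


Prefix: multi-
As in: multinational -> multi- + national
Meaning = many


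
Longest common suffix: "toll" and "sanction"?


Word 1: "toll"
Word 2: "sanction"
Comparing from end:
  Pos -1: 'l' != 'n' (stop)
LCS = "" (length 0)


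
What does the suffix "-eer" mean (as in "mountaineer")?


Suffix: -eer
Example: mountaineer (mountain + -eer)
Meaning = one who is concerned with


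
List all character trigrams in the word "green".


Word: "green" (length 5)
Number of trigrams = 5 - 3 + 1 = 3
  Position 0: "gre"
  Position 1: "ree"
  Position 2: "een"
Trigrams = "gre", "ree", "een"


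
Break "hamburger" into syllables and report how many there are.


Word: "hamburger"
Syllable breakdown: ham | bur | ger
Counting: 3 parts
= 3 syllables


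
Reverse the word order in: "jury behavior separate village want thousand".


Original: "jury behavior separate village want thousand"
Words (1..n): jury | behavior | separate | village | want | thousand
Reversed (n..1): thousand | want | village | separate | behavior | jury
Result = "thousand want village separate behavior jury"


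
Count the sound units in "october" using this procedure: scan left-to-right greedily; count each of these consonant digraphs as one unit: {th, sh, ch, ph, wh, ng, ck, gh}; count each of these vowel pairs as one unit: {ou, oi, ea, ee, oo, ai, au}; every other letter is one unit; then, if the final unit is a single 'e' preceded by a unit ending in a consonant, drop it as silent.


Word: "october" (7 letters)
Left-to-right scan:
  1. 'o' (letter)
  2. 'c' (letter)
  3. 't' (letter)
  4. 'o' (letter)
  5. 'b' (letter)
  6. 'e' (letter)
  7. 'r' (letter)
Units from scan: 7
Sound units = 7 units


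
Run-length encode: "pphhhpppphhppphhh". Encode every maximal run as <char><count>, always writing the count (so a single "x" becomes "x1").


String: "pphhhpppphhppphhh"
Scanning for consecutive runs:
  'p' x 2
  'h' x 3
  'p' x 4
  'h' x 2
  'p' x 3
  'h' x 3
RLE = "p2h3p4h2p3h3"


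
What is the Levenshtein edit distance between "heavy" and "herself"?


Word 1: "heavy" (length 5)
Word 2: "herself" (length 7)
One optimal edit sequence (insert/delete/substitute each cost 1):
  1. keep 'h'
  2. keep 'e'
  3. insert 'r'  (+1)
  4. insert 's'  (+1)
  5. substitute 'a' -> 'e'  (+1)
  6. substitute 'v' -> 'l'  (+1)
  7. substitute 'y' -> 'f'  (+1)
Total edit operations: 5
Edit distance = 5


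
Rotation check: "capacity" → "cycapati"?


Word: "capacity", Candidate: "cycapati"
Method: check if candidate is substring of word+word
"capacitycapacity" contains "cycapati"? No
Is rotation = No


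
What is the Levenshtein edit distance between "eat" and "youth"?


Word 1: "eat" (length 3)
Word 2: "youth" (length 5)
One optimal edit sequence (insert/delete/substitute each cost 1):
  1. insert 'y'  (+1)
  2. substitute 'e' -> 'o'  (+1)
  3. substitute 'a' -> 'u'  (+1)
  4. keep 't'
  5. insert 'h'  (+1)
Total edit operations: 4
Edit distance = 4


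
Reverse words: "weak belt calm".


Original: "weak belt calm"
Words (1..n): weak | belt | calm
Reversed (n..1): calm | belt | weak
Result = "calm belt weak"


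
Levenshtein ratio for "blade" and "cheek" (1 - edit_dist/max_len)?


Word 1: "blade" (length 5)
Word 2: "cheek" (length 5)
One optimal edit sequence:
  1. substitute 'b' -> 'c'  (+1)
  2. substitute 'l' -> 'h'  (+1)
  3. substitute 'a' -> 'e'  (+1)
  4. substitute 'd' -> 'e'  (+1)
  5. substitute 'e' -> 'k'  (+1)
Edit distance = 5
Max length = max(5, 5) = 5
Similarity = 1 - 5/5
= 0.0000


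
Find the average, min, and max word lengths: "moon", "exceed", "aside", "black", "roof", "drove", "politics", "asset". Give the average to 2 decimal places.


Lengths: "moon"=4, "exceed"=6, "aside"=5, "black"=5, "roof"=4, "drove"=5, "politics"=8, "asset"=5
Sum = 42, Count = 8
Average = 42/8 = 5.25
= avg=5.25, min=4, max=8


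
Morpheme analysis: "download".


Word: "download"
Morphemes: down- | load
Each morpheme carries meaning
= 2 morphemes


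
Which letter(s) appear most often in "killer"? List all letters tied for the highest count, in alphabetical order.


Word: "killer"
Letter counts:
  'e': 1
  'i': 1
  'k': 1
  'l': 2
  'r': 1
Maximum count = 2
Most frequent = 'l' (2 times each)


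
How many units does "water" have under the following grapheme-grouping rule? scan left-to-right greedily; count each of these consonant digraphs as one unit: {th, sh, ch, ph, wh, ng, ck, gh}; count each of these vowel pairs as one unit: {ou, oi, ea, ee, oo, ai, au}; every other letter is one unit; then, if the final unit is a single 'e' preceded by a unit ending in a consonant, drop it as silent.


Word: "water" (5 letters)
Left-to-right scan:
  (1) 'w' (letter)
  (2) 'a' (letter)
  (3) 't' (letter)
  (4) 'e' (letter)
  (5) 'r' (letter)
Units from scan: 5
Sound units = 5 units


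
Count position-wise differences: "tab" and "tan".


Comparing character by character (same length = 3):
  Pos 0: 't' vs 't' =
  Pos 1: 'a' vs 'a' =
  Pos 2: 'b' vs 'n' !=
Hamming distance = 1


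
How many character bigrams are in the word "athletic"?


Word: "athletic" (length 8)
Number of 2-grams = length - 2 + 1 = 8 - 2 + 1
= 7


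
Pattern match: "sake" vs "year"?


Pattern of "sake": [0, 1, 2, 3]
Pattern of "year": [0, 1, 2, 3]
Patterns match
Same pattern = Yes


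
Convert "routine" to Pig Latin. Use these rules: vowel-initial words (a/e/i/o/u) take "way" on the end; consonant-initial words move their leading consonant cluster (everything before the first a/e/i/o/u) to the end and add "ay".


Word: "routine"
Starts with consonant(s) → move to end, add 'ay'
Consonant cluster: "r"
Pig Latin = "outineray"


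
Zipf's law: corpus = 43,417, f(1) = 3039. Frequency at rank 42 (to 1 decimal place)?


Zipf's law: f(r) = f(1) / r
f(1) = 3039
f(42) = 3039 / 42
= 72.4 occurrences


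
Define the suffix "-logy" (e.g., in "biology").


Suffix: -logy
As in: biology -> bio- + -logy
Meaning = study of


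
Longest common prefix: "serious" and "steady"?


Word 1: "serious"
Word 2: "steady"
Comparing from start:
  Pos 0: 's' == 's'
  Pos 1: 'e' != 't' (stop)
LCP = "s" (length 1)


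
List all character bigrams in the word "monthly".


Word: "monthly" (length 7)
Number of bigrams = 7 - 2 + 1 = 6
  Position 0: "mo"
  Position 1: "on"
  Position 2: "nt"
  Position 3: "th"
  Position 4: "hl"
  Position 5: "ly"
Bigrams = "mo", "on", "nt", "th", "hl", "ly"


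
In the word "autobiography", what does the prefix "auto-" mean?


Prefix: auto-
Example: autobiography = auto- + biography
Meaning = self


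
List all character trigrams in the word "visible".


Word: "visible" (length 7)
Number of trigrams = 7 - 3 + 1 = 5
  Position 0: "vis"
  Position 1: "isi"
  Position 2: "sib"
  Position 3: "ibl"
  Position 4: "ble"
Trigrams = "vis", "isi", "sib", "ibl", "ble"


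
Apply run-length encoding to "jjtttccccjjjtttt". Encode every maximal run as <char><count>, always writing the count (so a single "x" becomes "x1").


String: "jjtttccccjjjtttt"
Scanning for consecutive runs:
  'j' x 2
  't' x 3
  'c' x 4
  'j' x 3
  't' x 4
RLE = "j2t3c4j3t4"


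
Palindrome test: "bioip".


Word: "bioip"
Reversed: "pioib"
Forward == Backward? bioip != pioib
Palindrome = No


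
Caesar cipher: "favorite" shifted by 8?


Word: "favorite"
Shift: 8
Each letter → (letter + shift) mod 26:
  'f' (5) + 8 = 13 → 'n'
  'a' (0) + 8 = 8 → 'i'
  'v' (21) + 8 = 3 → 'd'
  'o' (14) + 8 = 22 → 'w'
  'r' (17) + 8 = 25 → 'z'
  'i' (8) + 8 = 16 → 'q'
  't' (19) + 8 = 1 → 'b'
  'e' (4) + 8 = 12 → 'm'
Result = "nidwzqbm"


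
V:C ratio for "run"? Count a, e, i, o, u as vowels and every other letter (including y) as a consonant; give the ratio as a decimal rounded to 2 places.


Word: "run"
Vowels (a,e,i,o,u): 1
Consonants: 2
Ratio = 1/2
= 0.50


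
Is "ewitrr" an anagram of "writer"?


Word 1: "writer" → sorted: eirrtw
Word 2: "ewitrr" → sorted: eirrtw
Same letters? eirrtw == eirrtw
Anagram = Yes


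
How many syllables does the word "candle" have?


Word: "candle"
Syllable breakdown: can / dle
Counting: 2 parts
= 2 syllables


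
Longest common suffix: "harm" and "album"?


Word 1: "harm"
Word 2: "album"
Comparing from end:
  Pos -1: 'm' == 'm'
  Pos -2: 'r' != 'u' (stop)
LCS = "m" (length 1)


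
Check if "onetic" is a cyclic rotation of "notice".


Word: "notice", Candidate: "onetic"
Method: check if candidate is substring of word+word
"noticenotice" contains "onetic"? No
Is rotation = No


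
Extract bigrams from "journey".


Word: "journey" (length 7)
Number of bigrams = 7 - 2 + 1 = 6
  Position 0: "jo"
  Position 1: "ou"
  Position 2: "ur"
  Position 3: "rn"
  Position 4: "ne"
  Position 5: "ey"
Bigrams = "jo", "ou", "ur", "rn", "ne", "ey"


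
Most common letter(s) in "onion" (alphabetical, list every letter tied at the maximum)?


Word: "onion"
Letter counts:
  'i': 1
  'n': 2
  'o': 2
Maximum count = 2
Most frequent = 'n', 'o' (2 times each)


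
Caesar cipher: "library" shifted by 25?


Word: "library"
Shift: 25
Each letter → (letter + shift) mod 26:
  'l' (11) + 25 = 10 → 'k'
  'i' (8) + 25 = 7 → 'h'
  'b' (1) + 25 = 0 → 'a'
  'r' (17) + 25 = 16 → 'q'
  'a' (0) + 25 = 25 → 'z'
  'r' (17) + 25 = 16 → 'q'
  'y' (24) + 25 = 23 → 'x'
Result = "khaqzqx"


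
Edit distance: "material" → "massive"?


Word 1: "material" (length 8)
Word 2: "massive" (length 7)
One optimal edit sequence (insert/delete/substitute each cost 1):
  1. keep 'm'
  2. keep 'a'
  3. delete 't'  (+1)
  4. substitute 'e' -> 's'  (+1)
  5. substitute 'r' -> 's'  (+1)
  6. keep 'i'
  7. substitute 'a' -> 'v'  (+1)
  8. substitute 'l' -> 'e'  (+1)
Total edit operations: 5
Edit distance = 5


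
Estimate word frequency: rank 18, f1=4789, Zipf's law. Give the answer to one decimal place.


Zipf's law: f(r) = f(1) / r
f(1) = 4789
f(18) = 4789 / 18
= 266.1 occurrences


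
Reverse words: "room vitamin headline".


Original: "room vitamin headline"
Words (1..n): room | vitamin | headline
Reversed (n..1): headline | vitamin | room
Result = "headline vitamin room"


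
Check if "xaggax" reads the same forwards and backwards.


Word: "xaggax"
Reversed: "xaggax"
Forward == Backward? xaggax == xaggax
Palindrome = Yes


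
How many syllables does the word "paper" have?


Word: "paper"
Syllable breakdown: pa | per
Counting: 2 parts
= 2 syllables


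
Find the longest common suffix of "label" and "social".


Word 1: "label"
Word 2: "social"
Comparing from end:
  Pos -1: 'l' == 'l'
  Pos -2: 'e' != 'a' (stop)
LCS = "l" (length 1)


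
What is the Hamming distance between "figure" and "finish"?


Comparing character by character (same length = 6):
  Pos 0: 'f' vs 'f' =
  Pos 1: 'i' vs 'i' =
  Pos 2: 'g' vs 'n' !=
  Pos 3: 'u' vs 'i' !=
  Pos 4: 'r' vs 's' !=
  Pos 5: 'e' vs 'h' !=
Hamming distance = 4


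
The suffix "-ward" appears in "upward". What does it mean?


Suffix: -ward
Example: upward (up + -ward)
Meaning = in the direction of


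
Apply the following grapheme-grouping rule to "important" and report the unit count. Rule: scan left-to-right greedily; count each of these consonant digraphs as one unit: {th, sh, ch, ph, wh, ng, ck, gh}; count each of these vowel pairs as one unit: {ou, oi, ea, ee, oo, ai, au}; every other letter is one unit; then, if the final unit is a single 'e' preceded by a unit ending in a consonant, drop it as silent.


Word: "important" (9 letters)
Left-to-right scan:
  1. 'i' (letter)
  2. 'm' (letter)
  3. 'p' (letter)
  4. 'o' (letter)
  5. 'r' (letter)
  6. 't' (letter)
  7. 'a' (letter)
  8. 'n' (letter)
  9. 't' (letter)
Units from scan: 9
Sound units = 9 units


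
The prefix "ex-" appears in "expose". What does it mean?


Prefix: ex-
Example: expose (ex- + pose)
Meaning = out / former


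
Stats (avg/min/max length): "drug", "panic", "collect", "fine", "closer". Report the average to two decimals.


Lengths: "drug"=4, "panic"=5, "collect"=7, "fine"=4, "closer"=6
Sum = 26, Count = 5
Average = 26/5 = 5.20
= avg=5.20, min=4, max=7
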